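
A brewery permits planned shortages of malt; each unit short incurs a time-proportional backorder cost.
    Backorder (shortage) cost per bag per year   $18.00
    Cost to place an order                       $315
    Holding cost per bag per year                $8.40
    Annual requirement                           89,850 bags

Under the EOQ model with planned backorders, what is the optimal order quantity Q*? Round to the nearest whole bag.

3,144 bags

Q* = √(2DS/H) · √((H + b)/b)
   = √(2 × 89,850 × 315 / 8.4) · √((8.4 + 18) / 18)
   = 2,595.910 × 1.2111 ≈ 3,143.80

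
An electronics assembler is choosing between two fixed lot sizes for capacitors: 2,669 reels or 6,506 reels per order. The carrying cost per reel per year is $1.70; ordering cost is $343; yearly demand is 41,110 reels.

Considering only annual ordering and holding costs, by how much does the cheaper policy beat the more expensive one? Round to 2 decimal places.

$145.64

For each Q, cost = (D/Q)·S + (Q/2)·H.
TC(2,669) = (41,110/2,669)×343 + (2,669/2)×1.7 = $7,551.80
TC(6,506) = (41,110/6,506)×343 + (6,506/2)×1.7 = $7,697.44
Cheaper: Q = 2,669.  Difference = $145.64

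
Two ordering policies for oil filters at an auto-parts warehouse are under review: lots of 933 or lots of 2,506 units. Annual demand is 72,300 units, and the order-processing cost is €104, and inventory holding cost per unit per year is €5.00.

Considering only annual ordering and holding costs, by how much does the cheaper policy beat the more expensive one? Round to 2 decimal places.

Annual cost at Q: ordering D·S/Q plus holding Q·H/2.
TC(933) = (72,300/933)×104 + (933/2)×5 = €10,391.66
TC(2,506) = (72,300/2,506)×104 + (2,506/2)×5 = €9,265.48
Cheaper: Q = 2,506.  Difference = €1,126.19

€1,126.19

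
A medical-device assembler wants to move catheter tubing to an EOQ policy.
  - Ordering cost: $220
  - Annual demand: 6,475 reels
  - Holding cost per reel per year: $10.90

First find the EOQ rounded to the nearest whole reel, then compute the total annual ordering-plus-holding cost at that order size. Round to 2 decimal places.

Optimal lot size Q* = (2 × 6,475 × $220 / $10.9)^½ ≈ 511.25 → Q = 511 reels
Annual ordering cost = (D/Q)·S = (6,475/511) × 220 = $2,787.67
Annual holding cost  = (Q/2)·H = (511/2) × 10.9 = $2,784.95
Total = $2,787.67 + $2,784.95 = $5,572.62

$5,572.62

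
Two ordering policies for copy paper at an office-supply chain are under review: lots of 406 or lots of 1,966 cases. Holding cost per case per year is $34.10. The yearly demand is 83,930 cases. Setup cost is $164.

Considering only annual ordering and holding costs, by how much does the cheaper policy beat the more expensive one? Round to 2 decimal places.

For each Q, cost = (D/Q)·S + (Q/2)·H.
TC(406) = (83,930/406)×164 + (406/2)×34.1 = $40,825.06
TC(1,966) = (83,930/1,966)×164 + (1,966/2)×34.1 = $40,521.58
Lots of 1,966 are cheaper by $303.48.

$303.48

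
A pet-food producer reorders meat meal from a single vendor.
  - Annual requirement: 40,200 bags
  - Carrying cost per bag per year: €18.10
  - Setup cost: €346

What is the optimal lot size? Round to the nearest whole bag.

Q* = √(2·D·S / H) = √(2·40,200·346 / 18.1) = √1,536,928.2 ≈ 1,239.73

1,240 bags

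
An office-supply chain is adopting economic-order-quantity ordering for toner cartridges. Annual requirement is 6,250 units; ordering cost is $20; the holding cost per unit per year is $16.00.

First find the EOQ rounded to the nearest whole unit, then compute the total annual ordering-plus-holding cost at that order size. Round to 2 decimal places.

2DS/H = 2·6,250·20/16 = 15,625.00
EOQ = √15,625.00 ≈ 125.00 → Q = 125 units
Annual ordering cost = (D/Q)·S = (6,250/125) × 20 = $1,000.00
Annual holding cost  = (Q/2)·H = (125/2) × 16 = $1,000.00
Total = $1,000.00 + $1,000.00 = $2,000.00

$2,000.00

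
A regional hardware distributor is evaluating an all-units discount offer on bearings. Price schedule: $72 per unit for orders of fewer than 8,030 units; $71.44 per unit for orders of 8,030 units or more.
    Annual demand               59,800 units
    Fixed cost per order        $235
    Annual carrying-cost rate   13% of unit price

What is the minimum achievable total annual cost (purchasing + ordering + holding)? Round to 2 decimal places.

H₁ = 13%×$72 = $9.3600;  H₂ = 13%×$71.44 = $9.2872
EOQ₁ = √(2×59,800×235/9.3600) = 1,732.85  (< 8,030, feasible at tier 1)
EOQ₂ = √(2×59,800×235/9.2872) = 1,739.63  (< 8,030 → use Q = 8,030 at tier-2 price)
TC(tier 1 (EOQ₁), Q≈1,732.9) = $4,321,819.50
TC(tier 2, Q≈8,030.0) = $4,311,150.17
Minimum at tier 2: $4,311,150.17

$4,311,150.17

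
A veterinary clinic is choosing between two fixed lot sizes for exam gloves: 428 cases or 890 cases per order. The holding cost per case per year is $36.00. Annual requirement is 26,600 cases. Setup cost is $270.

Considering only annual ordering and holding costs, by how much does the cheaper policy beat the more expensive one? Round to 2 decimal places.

TC(Q) = (D/Q)S + (Q/2)H
TC(428) = (26,600/428)×270 + (428/2)×36 = $24,484.37
TC(890) = (26,600/890)×270 + (890/2)×36 = $24,089.66
Lots of 890 are cheaper by $394.71.

$394.71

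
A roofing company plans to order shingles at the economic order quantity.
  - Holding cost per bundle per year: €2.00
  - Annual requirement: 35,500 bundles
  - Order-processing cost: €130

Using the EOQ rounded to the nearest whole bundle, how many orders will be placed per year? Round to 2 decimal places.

16.53 orders per year

Q* = √(2·D·S / H) = √(2·35,500·130 / 2) = √4,615,000.0 ≈ 2,148.26 → Q = 2,148
N = D/Q = 35,500/2,148 ≈ 16.527 orders/yr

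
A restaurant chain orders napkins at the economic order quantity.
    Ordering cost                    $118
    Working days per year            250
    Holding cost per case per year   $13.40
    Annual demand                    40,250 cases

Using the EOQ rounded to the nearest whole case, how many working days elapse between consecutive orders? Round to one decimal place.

2DS/H = 2·40,250·118/13.4 = 708,880.60
EOQ = √708,880.60 ≈ 841.95 → Q = 842 cases
T = Q/D × 250 days = 842/40,250 × 250 = 5.230 days

5.2 days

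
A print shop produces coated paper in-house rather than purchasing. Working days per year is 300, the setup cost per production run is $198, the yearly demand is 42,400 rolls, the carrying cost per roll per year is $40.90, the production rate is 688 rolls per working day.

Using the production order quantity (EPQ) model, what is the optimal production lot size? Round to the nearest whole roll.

719 rolls

d = 42,400/300 = 141.3333 rolls/day;  effective holding cost H(1 − d/p) = 40.9·(1 − 141.3333/688) = 32.49806
Q* = √(2DS / H_eff) = √(2·42,400·198 / 32.49806) ≈ 718.79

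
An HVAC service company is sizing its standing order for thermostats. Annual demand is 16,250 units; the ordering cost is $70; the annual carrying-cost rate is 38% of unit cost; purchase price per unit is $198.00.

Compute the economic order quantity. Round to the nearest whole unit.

174 units

Carrying cost H = $198 × 38% = $75.2400/unit/yr
2DS/H = 2·16,250·70/75.24 = 30,236.58
EOQ = √30,236.58 ≈ 173.89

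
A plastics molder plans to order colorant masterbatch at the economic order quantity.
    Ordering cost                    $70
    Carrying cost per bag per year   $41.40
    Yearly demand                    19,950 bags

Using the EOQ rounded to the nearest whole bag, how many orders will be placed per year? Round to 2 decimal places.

EOQ = √(2DS/H) = √(2 × 19,950 × 70 / 41.4)
    = √(67,463.77) ≈ 259.74 → Q = 260
Orders per year = D/Q = 19,950 / 260 = 76.731

76.73 orders per year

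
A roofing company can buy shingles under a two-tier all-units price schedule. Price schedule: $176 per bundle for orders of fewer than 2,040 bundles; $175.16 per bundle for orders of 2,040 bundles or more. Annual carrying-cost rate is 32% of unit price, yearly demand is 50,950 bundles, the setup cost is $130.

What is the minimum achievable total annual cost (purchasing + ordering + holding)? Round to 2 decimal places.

H₁ = 32%×$176 = $56.3200;  H₂ = 32%×$175.16 = $56.0512
EOQ₁ = √(2×50,950×130/56.3200) = 484.98  (< 2,040, feasible at tier 1)
EOQ₂ = √(2×50,950×130/56.0512) = 486.15  (< 2,040 → use Q = 2,040 at tier-2 price)
TC(tier 1 (EOQ₁), Q≈485.0) = $8,994,514.30
TC(tier 2, Q≈2,040.0) = $8,984,821.04
Minimum at tier 2: $8,984,821.04

$8,984,821.04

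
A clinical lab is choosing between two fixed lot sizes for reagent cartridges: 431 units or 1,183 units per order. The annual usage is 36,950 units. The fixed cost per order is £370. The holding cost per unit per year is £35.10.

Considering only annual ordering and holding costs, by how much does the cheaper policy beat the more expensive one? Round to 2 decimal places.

£6,966.18

Annual cost at Q: ordering D·S/Q plus holding Q·H/2.
TC(431) = (36,950/431)×370 + (431/2)×35.1 = £39,284.47
TC(1,183) = (36,950/1,183)×370 + (1,183/2)×35.1 = £32,318.29
|ΔTC| = |£39,284.47 − £32,318.29| = £6,966.18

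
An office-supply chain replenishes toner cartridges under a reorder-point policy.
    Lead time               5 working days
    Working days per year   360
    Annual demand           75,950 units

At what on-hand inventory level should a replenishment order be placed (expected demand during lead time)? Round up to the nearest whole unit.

Daily demand d = 75,950 / 360 = 210.972 units/day
Demand during lead time = 210.972 × 5 = 1,054.86
Reorder point = 1,054.86 → round up

1,055 units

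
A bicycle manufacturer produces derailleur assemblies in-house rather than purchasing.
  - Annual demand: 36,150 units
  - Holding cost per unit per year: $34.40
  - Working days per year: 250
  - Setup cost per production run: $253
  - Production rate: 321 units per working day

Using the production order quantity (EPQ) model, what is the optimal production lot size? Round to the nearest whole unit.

984 units

Daily demand d = 36,150/250 = 144.600; p = 321; 1 − d/p = 0.54953
EPQ = √(2DS / (H(1 − d/p)))
    = √(2 × 36,150 × 253 / (34.4 × 0.54953)) ≈ 983.68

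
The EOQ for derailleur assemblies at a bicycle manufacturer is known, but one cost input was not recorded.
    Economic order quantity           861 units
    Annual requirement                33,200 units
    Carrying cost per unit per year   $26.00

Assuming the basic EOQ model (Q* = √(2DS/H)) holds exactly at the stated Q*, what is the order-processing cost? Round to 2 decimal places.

$290.28

EOQ relation: Q² = 2DS/H, so rearrange for the unknown.
S = Q²H / (2D) = 861² × 26 / (2 × 33,200) = 290.2763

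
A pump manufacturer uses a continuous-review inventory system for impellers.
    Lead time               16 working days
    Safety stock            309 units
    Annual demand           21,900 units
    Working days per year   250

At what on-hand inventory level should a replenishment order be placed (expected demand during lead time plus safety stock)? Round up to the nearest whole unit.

Daily demand d = 21,900 / 250 = 87.600 units/day
Demand during lead time = 87.600 × 16 = 1,401.60
Reorder point = 1,401.60 + 309 = 1,710.60 → round up

1,711 units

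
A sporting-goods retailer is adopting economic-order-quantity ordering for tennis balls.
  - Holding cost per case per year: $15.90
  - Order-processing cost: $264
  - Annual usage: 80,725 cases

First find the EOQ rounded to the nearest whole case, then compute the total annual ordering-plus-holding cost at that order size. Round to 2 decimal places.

Q* = √(2·D·S / H) = √(2·80,725·264 / 15.9) = √2,680,679.2 ≈ 1,637.28 → Q = 1,637 cases
Ordering: D/Q × S = 80,725/1,637 × $264 = $13,018.57
Holding:  Q/2 × H = 1,637/2 × $15.9 = $13,014.15
Total = $13,018.57 + $13,014.15 = $26,032.72

$26,032.72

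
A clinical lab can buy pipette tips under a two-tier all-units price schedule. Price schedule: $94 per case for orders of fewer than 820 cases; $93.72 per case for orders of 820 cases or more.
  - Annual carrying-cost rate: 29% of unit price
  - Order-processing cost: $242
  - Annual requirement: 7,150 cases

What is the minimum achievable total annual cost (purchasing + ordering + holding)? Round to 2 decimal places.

H₁ = 29%×$94 = $27.2600;  H₂ = 29%×$93.72 = $27.1788
EOQ₁ = √(2×7,150×242/27.2600) = 356.30  (< 820, feasible at tier 1)
EOQ₂ = √(2×7,150×242/27.1788) = 356.83  (< 820 → use Q = 820 at tier-2 price)
TC(tier 1 (EOQ₁), Q≈356.3) = $681,812.67
TC(tier 2, Q≈820.0) = $683,351.43
Minimum at tier 1 (EOQ₁): $681,812.67

$681,812.67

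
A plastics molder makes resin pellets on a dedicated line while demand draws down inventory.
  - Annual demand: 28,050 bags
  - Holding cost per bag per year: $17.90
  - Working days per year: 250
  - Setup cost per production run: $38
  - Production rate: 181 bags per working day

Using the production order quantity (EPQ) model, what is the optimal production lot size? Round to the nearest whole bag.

560 bags

d = 28,050/250 = 112.2000 bags/day;  effective holding cost H(1 − d/p) = 17.9·(1 − 112.2000/181) = 6.80398
Q* = √(2DS / H_eff) = √(2·28,050·38 / 6.80398) ≈ 559.75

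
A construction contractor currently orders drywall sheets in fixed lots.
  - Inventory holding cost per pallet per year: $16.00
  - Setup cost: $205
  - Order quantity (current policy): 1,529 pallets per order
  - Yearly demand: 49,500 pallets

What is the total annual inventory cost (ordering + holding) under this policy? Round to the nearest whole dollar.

$18,869

Ordering: D/Q × S = 49,500/1,529 × $205 = $6,636.69
Holding:  Q/2 × H = 1,529/2 × $16 = $12,232.00
Total = $6,636.69 + $12,232.00 = $18,868.69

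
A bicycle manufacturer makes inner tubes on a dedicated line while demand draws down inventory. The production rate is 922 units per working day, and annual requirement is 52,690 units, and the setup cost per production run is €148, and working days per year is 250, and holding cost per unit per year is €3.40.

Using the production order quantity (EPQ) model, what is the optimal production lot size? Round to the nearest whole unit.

2,439 units

Daily demand d = 52,690/250 = 210.760; p = 922; 1 − d/p = 0.77141
EPQ = √(2DS / (H(1 − d/p)))
    = √(2 × 52,690 × 148 / (3.4 × 0.77141)) ≈ 2,438.53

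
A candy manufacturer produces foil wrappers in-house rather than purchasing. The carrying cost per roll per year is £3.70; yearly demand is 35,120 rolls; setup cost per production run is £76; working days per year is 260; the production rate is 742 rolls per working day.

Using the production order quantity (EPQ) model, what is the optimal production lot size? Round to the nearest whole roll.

d = 35,120/260 = 135.0769 rolls/day;  effective holding cost H(1 − d/p) = 3.7·(1 − 135.0769/742) = 3.02644
Q* = √(2DS / H_eff) = √(2·35,120·76 / 3.02644) ≈ 1,328.11

1,328 rolls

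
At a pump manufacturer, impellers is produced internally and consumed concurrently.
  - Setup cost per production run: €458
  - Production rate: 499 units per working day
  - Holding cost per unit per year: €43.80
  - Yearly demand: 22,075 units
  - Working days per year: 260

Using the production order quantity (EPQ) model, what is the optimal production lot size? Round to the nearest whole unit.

746 units

d = 22,075/260 = 84.9038 units/day;  effective holding cost H(1 − d/p) = 43.8·(1 − 84.9038/499) = 36.34752
Q* = √(2DS / H_eff) = √(2·22,075·458 / 36.34752) ≈ 745.87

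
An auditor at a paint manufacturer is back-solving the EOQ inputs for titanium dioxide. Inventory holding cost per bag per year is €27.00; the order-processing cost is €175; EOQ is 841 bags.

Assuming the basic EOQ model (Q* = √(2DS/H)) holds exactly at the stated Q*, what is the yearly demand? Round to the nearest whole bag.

54,562 bags per year

EOQ relation: Q² = 2DS/H, so rearrange for the unknown.
D = Q²H / (2S) = 841² × 27 / (2 × 175) = 54,561.68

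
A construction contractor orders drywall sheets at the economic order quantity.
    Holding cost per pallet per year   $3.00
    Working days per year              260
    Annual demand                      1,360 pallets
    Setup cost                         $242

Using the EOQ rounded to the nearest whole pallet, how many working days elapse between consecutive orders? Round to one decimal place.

Q* = √(2·D·S / H) = √(2·1,360·242 / 3) = √219,413.3 ≈ 468.42 → Q = 468 pallets
Cycle time = (working days × Q)/D = (260 × 468) / 1,360 = 89.471 days

89.5 days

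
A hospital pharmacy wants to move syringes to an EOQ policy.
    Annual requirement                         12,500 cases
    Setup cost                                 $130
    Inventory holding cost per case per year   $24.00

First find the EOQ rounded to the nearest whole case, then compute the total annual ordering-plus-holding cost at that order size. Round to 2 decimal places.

$8,831.76

Optimal lot size Q* = (2 × 12,500 × $130 / $24)^½ ≈ 367.99 → Q = 368 cases
Ordering: D/Q × S = 12,500/368 × $130 = $4,415.76
Holding:  Q/2 × H = 368/2 × $24 = $4,416.00
Total = $4,415.76 + $4,416.00 = $8,831.76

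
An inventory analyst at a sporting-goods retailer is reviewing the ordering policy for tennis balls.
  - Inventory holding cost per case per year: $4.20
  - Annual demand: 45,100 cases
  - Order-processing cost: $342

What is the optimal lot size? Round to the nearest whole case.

EOQ = √(2DS/H) = √(2 × 45,100 × 342 / 4.2)
    = √(7,344,857.14) ≈ 2,710.14

2,710 cases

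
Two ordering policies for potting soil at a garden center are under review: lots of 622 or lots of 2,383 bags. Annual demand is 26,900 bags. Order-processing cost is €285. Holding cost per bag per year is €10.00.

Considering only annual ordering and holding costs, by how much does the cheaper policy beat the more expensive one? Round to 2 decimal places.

For each Q, cost = (D/Q)·S + (Q/2)·H.
TC(622) = (26,900/622)×285 + (622/2)×10 = €15,435.56
TC(2,383) = (26,900/2,383)×285 + (2,383/2)×10 = €15,132.16
Lots of 2,383 are cheaper by €303.40.

€303.40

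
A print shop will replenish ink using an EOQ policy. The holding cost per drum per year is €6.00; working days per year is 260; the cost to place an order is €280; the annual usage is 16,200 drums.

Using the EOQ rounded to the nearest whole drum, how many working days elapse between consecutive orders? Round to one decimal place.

19.7 days

EOQ = √(2DS/H) = √(2 × 16,200 × 280 / 6)
    = √(1,512,000.00) ≈ 1,229.63 → Q = 1,230 drums
Days between orders = 260 / (D/Q) = 260 / 13.171 ≈ 19.741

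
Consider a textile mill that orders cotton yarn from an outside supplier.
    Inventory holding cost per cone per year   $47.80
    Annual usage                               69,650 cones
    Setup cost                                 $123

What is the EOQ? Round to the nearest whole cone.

Optimal lot size Q* = (2 × 69,650 × $123 / $47.8)^½ ≈ 598.71

599 cones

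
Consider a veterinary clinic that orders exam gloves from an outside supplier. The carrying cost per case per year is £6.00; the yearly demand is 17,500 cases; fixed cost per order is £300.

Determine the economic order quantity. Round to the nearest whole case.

1,323 cases

Q* = √(2·D·S / H) = √(2·17,500·300 / 6) = √1,750,000.0 ≈ 1,322.88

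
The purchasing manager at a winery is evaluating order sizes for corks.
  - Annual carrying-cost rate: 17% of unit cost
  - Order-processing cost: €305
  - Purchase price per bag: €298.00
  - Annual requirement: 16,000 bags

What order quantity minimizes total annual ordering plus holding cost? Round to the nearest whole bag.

439 bags

Holding cost per bag per year: H = 17% × €298 = €50.6600
2DS/H = 2·16,000·305/50.66 = 192,656.93
EOQ = √192,656.93 ≈ 438.93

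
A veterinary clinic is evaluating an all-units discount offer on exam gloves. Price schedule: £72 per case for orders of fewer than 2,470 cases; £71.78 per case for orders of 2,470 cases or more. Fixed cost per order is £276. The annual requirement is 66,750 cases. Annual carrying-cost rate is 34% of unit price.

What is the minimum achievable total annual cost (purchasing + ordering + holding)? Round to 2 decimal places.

H₁ = 34%×£72 = £24.4800;  H₂ = 34%×£71.78 = £24.4052
EOQ₁ = √(2×66,750×276/24.4800) = 1,226.84  (< 2,470, feasible at tier 1)
EOQ₂ = √(2×66,750×276/24.4052) = 1,228.72  (< 2,470 → use Q = 2,470 at tier-2 price)
TC(tier 1 (EOQ₁), Q≈1,226.8) = £4,836,033.15
TC(tier 2, Q≈2,470.0) = £4,828,914.13
Minimum at tier 2: £4,828,914.13

£4,828,914.13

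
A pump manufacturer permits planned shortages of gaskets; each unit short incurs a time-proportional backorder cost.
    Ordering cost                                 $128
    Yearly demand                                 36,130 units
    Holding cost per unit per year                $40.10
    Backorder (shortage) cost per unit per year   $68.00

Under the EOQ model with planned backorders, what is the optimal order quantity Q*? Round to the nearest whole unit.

606 units

Basic EOQ = √(2·36,130·128/40.1) = 480.266
Backorder adjustment √((H+b)/b) = √((40.1+68)/68) = 1.2608
Q* = 480.266 × 1.2608 ≈ 605.54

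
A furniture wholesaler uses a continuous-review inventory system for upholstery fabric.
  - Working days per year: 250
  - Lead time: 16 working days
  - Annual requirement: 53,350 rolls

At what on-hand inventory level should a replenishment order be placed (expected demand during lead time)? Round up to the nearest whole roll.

Daily demand d = 53,350 / 250 = 213.400 rolls/day
Demand during lead time = 213.400 × 16 = 3,414.40
Reorder point = 3,414.40 → round up

3,415 rolls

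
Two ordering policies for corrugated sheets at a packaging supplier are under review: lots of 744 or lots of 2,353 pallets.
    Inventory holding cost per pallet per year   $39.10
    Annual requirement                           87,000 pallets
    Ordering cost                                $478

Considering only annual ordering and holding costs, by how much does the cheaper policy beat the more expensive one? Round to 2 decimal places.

$6,765.60

TC(Q) = (D/Q)S + (Q/2)H
TC(744) = (87,000/744)×478 + (744/2)×39.1 = $70,440.36
TC(2,353) = (87,000/2,353)×478 + (2,353/2)×39.1 = $63,674.76
Lots of 2,353 are cheaper by $6,765.60.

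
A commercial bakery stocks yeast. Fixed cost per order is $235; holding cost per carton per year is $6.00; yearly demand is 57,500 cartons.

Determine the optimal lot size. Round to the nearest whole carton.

2,122 cartons

EOQ = √(2DS/H) = √(2 × 57,500 × 235 / 6)
    = √(4,504,166.67) ≈ 2,122.30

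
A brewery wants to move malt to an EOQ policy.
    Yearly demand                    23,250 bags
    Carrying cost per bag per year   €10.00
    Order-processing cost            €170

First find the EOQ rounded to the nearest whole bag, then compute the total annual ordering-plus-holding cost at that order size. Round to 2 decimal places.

€8,891.01

EOQ = √(2DS/H) = √(2 × 23,250 × 170 / 10)
    = √(790,500.00) ≈ 889.10 → Q = 889 bags
Orders/yr = 23,250/889 = 26.153; ordering cost = 26.153 × €170 = €4,446.01
Average inventory = 889/2 = 444.5; holding cost = 444.5 × €10 = €4,445.00
Total = €4,446.01 + €4,445.00 = €8,891.01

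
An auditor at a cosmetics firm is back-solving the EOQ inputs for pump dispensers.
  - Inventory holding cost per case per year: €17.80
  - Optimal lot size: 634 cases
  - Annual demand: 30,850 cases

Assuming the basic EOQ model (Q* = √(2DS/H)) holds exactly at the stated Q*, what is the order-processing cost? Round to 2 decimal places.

EOQ relation: Q² = 2DS/H, so rearrange for the unknown.
S = Q²H / (2D) = 634² × 17.8 / (2 × 30,850) = 115.9614

€115.96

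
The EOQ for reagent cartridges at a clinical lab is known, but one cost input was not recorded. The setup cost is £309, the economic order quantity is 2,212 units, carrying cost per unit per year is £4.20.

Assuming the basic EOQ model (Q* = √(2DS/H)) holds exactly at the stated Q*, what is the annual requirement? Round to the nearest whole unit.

33,253 units per year

From Q* = √(2DS/H) ⇒ Q*² = 2DS/H.
D = Q²H / (2S) = 2,212² × 4.2 / (2 × 309) = 33,253.02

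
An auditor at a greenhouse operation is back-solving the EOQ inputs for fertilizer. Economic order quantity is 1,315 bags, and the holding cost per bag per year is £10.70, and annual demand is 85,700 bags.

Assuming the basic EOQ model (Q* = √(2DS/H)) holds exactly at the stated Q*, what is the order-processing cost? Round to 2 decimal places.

EOQ relation: Q² = 2DS/H, so rearrange for the unknown.
S = Q²H / (2D) = 1,315² × 10.7 / (2 × 85,700) = 107.9505

£107.95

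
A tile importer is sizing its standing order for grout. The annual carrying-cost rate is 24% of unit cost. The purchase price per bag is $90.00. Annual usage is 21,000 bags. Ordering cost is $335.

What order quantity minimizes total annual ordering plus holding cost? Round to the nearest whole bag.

807 bags

Holding cost per bag per year: H = 24% × $90 = $21.6000
Optimal lot size Q* = (2 × 21,000 × $335 / $21.6)^½ ≈ 807.09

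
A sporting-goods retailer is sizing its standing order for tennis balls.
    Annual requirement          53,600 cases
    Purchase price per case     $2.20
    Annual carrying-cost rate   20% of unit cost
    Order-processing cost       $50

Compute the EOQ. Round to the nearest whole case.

3,490 cases

Carrying cost H = $2.2 × 20% = $0.4400/case/yr
Q* = √(2·D·S / H) = √(2·53,600·50 / 0.44) = √12,181,818.2 ≈ 3,490.25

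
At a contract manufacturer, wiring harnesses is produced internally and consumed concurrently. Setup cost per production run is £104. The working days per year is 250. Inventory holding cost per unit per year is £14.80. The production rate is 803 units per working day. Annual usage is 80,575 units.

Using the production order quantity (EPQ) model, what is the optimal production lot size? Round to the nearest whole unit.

1,375 units

Daily demand d = 80,575/250 = 322.300; p = 803; 1 − d/p = 0.59863
EPQ = √(2DS / (H(1 − d/p)))
    = √(2 × 80,575 × 104 / (14.8 × 0.59863)) ≈ 1,375.38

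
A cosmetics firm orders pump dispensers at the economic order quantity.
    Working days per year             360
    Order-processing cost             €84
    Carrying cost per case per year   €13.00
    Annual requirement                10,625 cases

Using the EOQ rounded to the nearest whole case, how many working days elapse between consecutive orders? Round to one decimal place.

12.6 days

EOQ = √(2DS/H) = √(2 × 10,625 × 84 / 13)
    = √(137,307.69) ≈ 370.55 → Q = 371 cases
Days between orders = 360 / (D/Q) = 360 / 28.639 ≈ 12.570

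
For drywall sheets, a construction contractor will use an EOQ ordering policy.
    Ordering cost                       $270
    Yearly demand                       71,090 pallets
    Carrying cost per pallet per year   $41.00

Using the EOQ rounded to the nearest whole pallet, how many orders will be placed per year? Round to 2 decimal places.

73.44 orders per year

Optimal lot size Q* = (2 × 71,090 × $270 / $41)^½ ≈ 967.63 → Q = 968
Orders per year = D/Q = 71,090 / 968 = 73.440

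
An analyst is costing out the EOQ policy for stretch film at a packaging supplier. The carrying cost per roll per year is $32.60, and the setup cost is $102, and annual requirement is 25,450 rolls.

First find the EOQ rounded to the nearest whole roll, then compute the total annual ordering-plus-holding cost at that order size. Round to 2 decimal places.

Q* = √(2·D·S / H) = √(2·25,450·102 / 32.6) = √159,257.7 ≈ 399.07 → Q = 399 rolls
Annual ordering cost = (D/Q)·S = (25,450/399) × 102 = $6,506.02
Annual holding cost  = (Q/2)·H = (399/2) × 32.6 = $6,503.70
Total = $6,506.02 + $6,503.70 = $13,009.72

$13,009.72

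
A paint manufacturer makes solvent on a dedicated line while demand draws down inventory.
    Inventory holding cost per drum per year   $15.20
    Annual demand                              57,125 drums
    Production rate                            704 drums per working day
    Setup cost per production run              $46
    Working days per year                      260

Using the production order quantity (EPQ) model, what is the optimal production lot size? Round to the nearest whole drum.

d = 57,125/260 = 219.7115 drums/day;  effective holding cost H(1 − d/p) = 15.2·(1 − 219.7115/704) = 10.45623
Q* = √(2DS / H_eff) = √(2·57,125·46 / 10.45623) ≈ 708.96

709 drums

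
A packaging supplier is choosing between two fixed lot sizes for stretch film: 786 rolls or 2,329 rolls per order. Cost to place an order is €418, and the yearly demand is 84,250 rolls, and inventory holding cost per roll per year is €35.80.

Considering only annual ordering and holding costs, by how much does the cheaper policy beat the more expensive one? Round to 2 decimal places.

€2,064.14

Annual cost at Q: ordering D·S/Q plus holding Q·H/2.
TC(786) = (84,250/786)×418 + (786/2)×35.8 = €58,874.11
TC(2,329) = (84,250/2,329)×418 + (2,329/2)×35.8 = €56,809.97
|ΔTC| = |€58,874.11 − €56,809.97| = €2,064.14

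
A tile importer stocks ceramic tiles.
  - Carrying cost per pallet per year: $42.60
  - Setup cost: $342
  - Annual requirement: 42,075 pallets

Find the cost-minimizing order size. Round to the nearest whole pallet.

822 pallets

Optimal lot size Q* = (2 × 42,075 × $342 / $42.6)^½ ≈ 821.93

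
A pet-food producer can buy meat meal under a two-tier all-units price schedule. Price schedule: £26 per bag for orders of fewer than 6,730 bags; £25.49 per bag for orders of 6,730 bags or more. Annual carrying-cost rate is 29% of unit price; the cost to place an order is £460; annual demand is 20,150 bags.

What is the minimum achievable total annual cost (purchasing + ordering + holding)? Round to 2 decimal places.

H₁ = 29%×£26 = £7.5400;  H₂ = 29%×£25.49 = £7.3921
EOQ₁ = √(2×20,150×460/7.5400) = 1,568.00  (< 6,730, feasible at tier 1)
EOQ₂ = √(2×20,150×460/7.3921) = 1,583.61  (< 6,730 → use Q = 6,730 at tier-2 price)
TC(tier 1 (EOQ₁), Q≈1,568.0) = £535,722.71
TC(tier 2, Q≈6,730.0) = £539,875.18
Minimum at tier 1 (EOQ₁): £535,722.71

£535,722.71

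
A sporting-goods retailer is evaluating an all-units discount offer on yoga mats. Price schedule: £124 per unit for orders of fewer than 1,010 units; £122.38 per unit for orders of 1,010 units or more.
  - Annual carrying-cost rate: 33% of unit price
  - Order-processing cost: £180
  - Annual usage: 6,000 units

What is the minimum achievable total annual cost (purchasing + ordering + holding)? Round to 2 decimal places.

£753,401.45

H₁ = 33%×£124 = £40.9200;  H₂ = 33%×£122.38 = £40.3854
EOQ₁ = √(2×6,000×180/40.9200) = 229.75  (< 1,010, feasible at tier 1)
EOQ₂ = √(2×6,000×180/40.3854) = 231.27  (< 1,010 → use Q = 1,010 at tier-2 price)
TC(tier 1 (EOQ₁), Q≈229.8) = £753,401.45
TC(tier 2, Q≈1,010.0) = £755,743.93
Minimum at tier 1 (EOQ₁): £753,401.45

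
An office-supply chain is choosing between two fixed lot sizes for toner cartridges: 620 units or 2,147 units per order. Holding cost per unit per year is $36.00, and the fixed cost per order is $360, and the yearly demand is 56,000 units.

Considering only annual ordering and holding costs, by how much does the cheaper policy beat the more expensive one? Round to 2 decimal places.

TC(Q) = (D/Q)S + (Q/2)H
TC(620) = (56,000/620)×360 + (620/2)×36 = $43,676.13
TC(2,147) = (56,000/2,147)×360 + (2,147/2)×36 = $48,035.85
Cheaper: Q = 620.  Difference = $4,359.72

$4,359.72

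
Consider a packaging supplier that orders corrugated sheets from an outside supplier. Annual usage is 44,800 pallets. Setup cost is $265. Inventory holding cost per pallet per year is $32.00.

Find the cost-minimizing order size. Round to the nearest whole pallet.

2DS/H = 2·44,800·265/32 = 742,000.00
EOQ = √742,000.00 ≈ 861.39

861 pallets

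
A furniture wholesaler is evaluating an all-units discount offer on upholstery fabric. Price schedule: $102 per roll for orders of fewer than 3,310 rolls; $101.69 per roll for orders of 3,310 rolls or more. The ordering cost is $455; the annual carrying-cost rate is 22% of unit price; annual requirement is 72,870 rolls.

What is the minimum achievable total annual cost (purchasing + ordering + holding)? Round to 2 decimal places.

H₁ = 22%×$102 = $22.4400;  H₂ = 22%×$101.69 = $22.3718
EOQ₁ = √(2×72,870×455/22.4400) = 1,719.03  (< 3,310, feasible at tier 1)
EOQ₂ = √(2×72,870×455/22.3718) = 1,721.65  (< 3,310 → use Q = 3,310 at tier-2 price)
TC(tier 1 (EOQ₁), Q≈1,719.0) = $7,471,315.05
TC(tier 2, Q≈3,310.0) = $7,457,192.50
Minimum at tier 2: $7,457,192.50

$7,457,192.50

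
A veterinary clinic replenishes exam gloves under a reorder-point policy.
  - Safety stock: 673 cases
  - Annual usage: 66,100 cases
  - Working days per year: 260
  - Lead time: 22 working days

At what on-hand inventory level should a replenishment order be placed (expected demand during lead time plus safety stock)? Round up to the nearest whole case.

Daily demand d = 66,100 / 260 = 254.231 cases/day
Demand during lead time = 254.231 × 22 = 5,593.08
Reorder point = 5,593.08 + 673 = 6,266.08 → round up

6,267 cases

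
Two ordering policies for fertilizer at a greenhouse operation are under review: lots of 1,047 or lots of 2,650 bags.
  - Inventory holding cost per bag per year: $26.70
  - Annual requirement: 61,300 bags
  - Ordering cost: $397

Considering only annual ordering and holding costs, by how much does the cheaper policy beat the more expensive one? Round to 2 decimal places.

$7,339.84

For each Q, cost = (D/Q)·S + (Q/2)·H.
TC(1,047) = (61,300/1,047)×397 + (1,047/2)×26.7 = $37,221.10
TC(2,650) = (61,300/2,650)×397 + (2,650/2)×26.7 = $44,560.93
Cheaper: Q = 1,047.  Difference = $7,339.84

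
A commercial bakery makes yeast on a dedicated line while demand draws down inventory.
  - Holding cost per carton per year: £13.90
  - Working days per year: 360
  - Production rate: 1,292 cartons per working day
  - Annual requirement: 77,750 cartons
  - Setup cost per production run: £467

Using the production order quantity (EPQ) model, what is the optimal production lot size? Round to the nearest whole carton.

2,505 cartons

Daily demand d = 77,750/360 = 215.972; p = 1292; 1 − d/p = 0.83284
EPQ = √(2DS / (H(1 − d/p)))
    = √(2 × 77,750 × 467 / (13.9 × 0.83284)) ≈ 2,504.58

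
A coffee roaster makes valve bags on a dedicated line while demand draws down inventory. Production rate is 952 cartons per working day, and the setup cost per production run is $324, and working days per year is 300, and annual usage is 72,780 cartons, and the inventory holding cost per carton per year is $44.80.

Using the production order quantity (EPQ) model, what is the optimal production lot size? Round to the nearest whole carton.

1,189 cartons

Daily demand d = 72,780/300 = 242.600; p = 952; 1 − d/p = 0.74517
EPQ = √(2DS / (H(1 − d/p)))
    = √(2 × 72,780 × 324 / (44.8 × 0.74517)) ≈ 1,188.58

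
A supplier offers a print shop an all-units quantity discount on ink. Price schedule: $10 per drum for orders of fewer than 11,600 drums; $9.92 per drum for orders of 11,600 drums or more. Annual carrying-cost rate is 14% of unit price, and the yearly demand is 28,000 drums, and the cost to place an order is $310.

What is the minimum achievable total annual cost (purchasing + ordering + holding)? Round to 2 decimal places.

$284,929.91

H₁ = 14%×$10 = $1.4000;  H₂ = 14%×$9.92 = $1.3888
EOQ₁ = √(2×28,000×310/1.4000) = 3,521.36  (< 11,600, feasible at tier 1)
EOQ₂ = √(2×28,000×310/1.3888) = 3,535.53  (< 11,600 → use Q = 11,600 at tier-2 price)
TC(tier 1 (EOQ₁), Q≈3,521.4) = $284,929.91
TC(tier 2, Q≈11,600.0) = $286,563.32
Minimum at tier 1 (EOQ₁): $284,929.91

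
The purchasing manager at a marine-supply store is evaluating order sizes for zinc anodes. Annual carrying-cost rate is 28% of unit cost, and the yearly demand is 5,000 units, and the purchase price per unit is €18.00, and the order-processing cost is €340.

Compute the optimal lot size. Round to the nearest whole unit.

821 units

Carrying cost H = €18 × 28% = €5.0400/unit/yr
EOQ = √(2DS/H) = √(2 × 5,000 × 340 / 5.04)
    = √(674,603.17) ≈ 821.34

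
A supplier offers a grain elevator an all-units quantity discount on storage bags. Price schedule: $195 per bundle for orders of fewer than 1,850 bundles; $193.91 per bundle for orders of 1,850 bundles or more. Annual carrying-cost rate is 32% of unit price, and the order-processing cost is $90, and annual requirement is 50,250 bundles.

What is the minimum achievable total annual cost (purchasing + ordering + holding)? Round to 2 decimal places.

H₁ = 32%×$195 = $62.4000;  H₂ = 32%×$193.91 = $62.0512
EOQ₁ = √(2×50,250×90/62.4000) = 380.73  (< 1,850, feasible at tier 1)
EOQ₂ = √(2×50,250×90/62.0512) = 381.79  (< 1,850 → use Q = 1,850 at tier-2 price)
TC(tier 1 (EOQ₁), Q≈380.7) = $9,822,507.27
TC(tier 2, Q≈1,850.0) = $9,803,819.45
Minimum at tier 2: $9,803,819.45

$9,803,819.45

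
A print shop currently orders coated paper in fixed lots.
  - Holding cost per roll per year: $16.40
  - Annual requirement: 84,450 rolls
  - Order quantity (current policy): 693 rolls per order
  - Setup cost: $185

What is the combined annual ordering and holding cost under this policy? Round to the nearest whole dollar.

Orders/yr = 84,450/693 = 121.861; ordering cost = 121.861 × $185 = $22,544.37
Average inventory = 693/2 = 346.5; holding cost = 346.5 × $16.4 = $5,682.60
Total = $22,544.37 + $5,682.60 = $28,226.97

$28,227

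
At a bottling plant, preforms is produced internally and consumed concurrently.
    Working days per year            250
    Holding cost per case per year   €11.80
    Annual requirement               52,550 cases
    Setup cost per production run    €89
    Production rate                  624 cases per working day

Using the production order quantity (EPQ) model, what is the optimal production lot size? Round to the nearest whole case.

d = 52,550/250 = 210.2000 cases/day;  effective holding cost H(1 − d/p) = 11.8·(1 − 210.2000/624) = 7.82506
Q* = √(2DS / H_eff) = √(2·52,550·89 / 7.82506) ≈ 1,093.33

1,093 cases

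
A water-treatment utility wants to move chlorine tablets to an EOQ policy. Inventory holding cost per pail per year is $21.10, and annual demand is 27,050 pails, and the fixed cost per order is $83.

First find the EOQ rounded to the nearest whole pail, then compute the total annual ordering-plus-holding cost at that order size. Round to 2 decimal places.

$9,733.72

Q* = √(2·D·S / H) = √(2·27,050·83 / 21.1) = √212,810.4 ≈ 461.31 → Q = 461 pails
Annual ordering cost = (D/Q)·S = (27,050/461) × 83 = $4,870.17
Annual holding cost  = (Q/2)·H = (461/2) × 21.1 = $4,863.55
Total = $4,870.17 + $4,863.55 = $9,733.72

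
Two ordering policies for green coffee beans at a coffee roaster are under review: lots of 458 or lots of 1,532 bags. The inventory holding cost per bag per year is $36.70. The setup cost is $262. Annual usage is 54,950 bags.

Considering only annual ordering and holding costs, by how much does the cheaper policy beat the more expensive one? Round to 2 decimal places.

Annual cost at Q: ordering D·S/Q plus holding Q·H/2.
TC(458) = (54,950/458)×262 + (458/2)×36.7 = $39,838.58
TC(1,532) = (54,950/1,532)×262 + (1,532/2)×36.7 = $37,509.65
|ΔTC| = |$39,838.58 − $37,509.65| = $2,328.93

$2,328.93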